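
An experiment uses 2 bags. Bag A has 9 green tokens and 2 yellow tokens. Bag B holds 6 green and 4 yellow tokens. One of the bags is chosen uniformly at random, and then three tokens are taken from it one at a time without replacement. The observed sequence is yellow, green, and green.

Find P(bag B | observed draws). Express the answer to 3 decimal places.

The likelihood of the observed sequence under each hypothesis: P(data | bag A) = (2/11)(9/10)(8/9) = 8/55; P(data | bag B) = (4/10)(6/9)(5/8) = 1/6.
Weighting by the prior gives 1/2 · 8/55 = 4/55, 1/2 · 1/6 = 1/12; summing to 103/660.
So P(bag B | data) = (1/12) / (103/660) = 55/103.

0.534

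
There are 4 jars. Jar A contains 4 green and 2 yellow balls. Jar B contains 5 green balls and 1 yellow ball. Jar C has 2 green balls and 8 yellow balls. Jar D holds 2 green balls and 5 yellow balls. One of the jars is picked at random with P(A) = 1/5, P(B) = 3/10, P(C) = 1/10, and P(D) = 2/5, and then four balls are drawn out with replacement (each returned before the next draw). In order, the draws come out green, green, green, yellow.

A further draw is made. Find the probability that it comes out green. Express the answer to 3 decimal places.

Under each hypothesis, the probability of the observed sequence is: P(data | jar A) = (4/6)(4/6)(4/6)(2/6) = 0.098765; P(data | jar B) = (5/6)(5/6)(5/6)(1/6) = 0.096451; P(data | jar C) = (2/10)(2/10)(2/10)(8/10) = 0.0064; P(data | jar D) = (2/7)(2/7)(2/7)(5/7) = 0.01666.
Weighting by the prior gives 1/5 · 0.098765 = 0.019753, 3/10 · 0.096451 = 0.028935, 1/10 · 0.0064 = 0.00064, 2/5 · 0.01666 = 0.0066639; with total 0.055992.
The posterior is then P(jar A | data) = 0.35278, P(jar B | data) = 0.51677, P(jar C | data) = 0.01143, P(jar D | data) = 0.11901.
Averaging over the posterior, P(green next | data) = (2/3)(0.35278) + (5/6)(0.51677) + (1/5)(0.01143) + (2/7)(0.11901) = 0.70212.

0.702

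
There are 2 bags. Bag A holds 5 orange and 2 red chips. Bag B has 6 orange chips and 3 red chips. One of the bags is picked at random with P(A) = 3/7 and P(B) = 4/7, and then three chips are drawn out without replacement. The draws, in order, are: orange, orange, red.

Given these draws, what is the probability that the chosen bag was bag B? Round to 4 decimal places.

0.5556

Compute the likelihood of the observed sequence for each case: P(data | bag A) = (5/7)(4/6)(2/5) = 4/21; P(data | bag B) = (6/9)(5/8)(3/7) = 5/28.
Weighting by the prior gives 3/7 · 4/21 = 4/49, 4/7 · 5/28 = 5/49; with total 9/49.
So P(bag B | data) = (5/49) / (9/49) = 5/9.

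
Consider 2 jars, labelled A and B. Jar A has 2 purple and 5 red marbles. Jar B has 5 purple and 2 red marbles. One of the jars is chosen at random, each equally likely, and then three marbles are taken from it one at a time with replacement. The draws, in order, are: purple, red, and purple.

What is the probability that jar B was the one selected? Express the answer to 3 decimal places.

0.714

The likelihood of the observed sequence under each hypothesis: P(data | jar A) = (2/7)(5/7)(2/7) = 20/343; P(data | jar B) = (5/7)(2/7)(5/7) = 50/343.
The prior-weighted likelihoods are 1/2 · 20/343 = 10/343, 1/2 · 50/343 = 25/343; with total 5/49.
So P(jar B | data) = (25/343) / (5/49) = 5/7.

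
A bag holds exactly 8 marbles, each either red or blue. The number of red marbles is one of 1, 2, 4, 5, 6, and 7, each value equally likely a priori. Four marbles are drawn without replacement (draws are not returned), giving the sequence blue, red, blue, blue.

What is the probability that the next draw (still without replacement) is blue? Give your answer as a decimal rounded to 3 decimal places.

Compute the likelihood of the observed sequence for each case: P(data | r = 1) = (7/8)(1/7)(6/6)(5/5) = 1/8; P(data | r = 2) = (6/8)(2/7)(5/6)(4/5) = 1/7; P(data | r = 4) = (4/8)(4/7)(3/6)(2/5) = 2/35; P(data | r = 5) = (3/8)(5/7)(2/6)(1/5) = 1/56; P(data | r = 6) = (2/8)(6/7)(1/6)(0/5) = 0; P(data | r = 7) = (1/8)(7/7)(0/6) = 0.
The prior-weighted likelihoods are 1/6 · 1/8 = 1/48, 1/6 · 1/7 = 1/42, 1/6 · 2/35 = 1/105, 1/6 · 1/56 = 1/336, 1/6 · 0 = 0, 1/6 · 0 = 0; summing to 2/35.
Dividing through by the total gives posterior P(r = 1 | data) = 35/96, P(r = 2 | data) = 5/12, P(r = 4 | data) = 1/6, P(r = 5 | data) = 5/96, P(r = 6 | data) = 0, P(r = 7 | data) = 0.
So P(blue next | data) = Σ P(blue next | H) P(H | data) = (1)(35/96) + (3/4)(5/12) + (1/4)(1/6) + (0)(5/96) = 23/32.

0.719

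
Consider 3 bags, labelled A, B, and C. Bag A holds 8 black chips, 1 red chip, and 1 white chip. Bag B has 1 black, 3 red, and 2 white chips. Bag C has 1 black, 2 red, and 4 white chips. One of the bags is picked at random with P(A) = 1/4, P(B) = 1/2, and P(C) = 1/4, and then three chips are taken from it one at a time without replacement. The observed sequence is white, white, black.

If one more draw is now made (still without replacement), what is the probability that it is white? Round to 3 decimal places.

Compute the likelihood of the observed sequence for each case: P(data | bag A) = (1/10)(0/9) = 0; P(data | bag B) = (2/6)(1/5)(1/4) = 1/60; P(data | bag C) = (4/7)(3/6)(1/5) = 2/35.
Weighting by the prior gives 1/4 · 0 = 0, 1/2 · 1/60 = 1/120, 1/4 · 2/35 = 1/70; these sum to 19/840.
Normalising, the posterior is P(bag A | data) = 0, P(bag B | data) = 7/19, P(bag C | data) = 12/19.
Averaging over the posterior, P(white next | data) = (0)(7/19) + (1/2)(12/19) = 6/19.

0.316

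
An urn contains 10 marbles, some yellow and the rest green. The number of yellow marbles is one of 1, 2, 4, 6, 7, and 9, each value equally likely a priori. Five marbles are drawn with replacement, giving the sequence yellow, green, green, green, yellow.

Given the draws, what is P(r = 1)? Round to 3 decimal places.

0.073

For each hypothesis, P(data | H) works out to: P(data | r = 1) = (1/10)(9/10)(9/10)(9/10)(1/10) = 0.00729; P(data | r = 2) = (2/10)(8/10)(8/10)(8/10)(2/10) = 0.02048; P(data | r = 4) = (4/10)(6/10)(6/10)(6/10)(4/10) = 0.03456; P(data | r = 6) = (6/10)(4/10)(4/10)(4/10)(6/10) = 0.02304; P(data | r = 7) = (7/10)(3/10)(3/10)(3/10)(7/10) = 0.01323; P(data | r = 9) = (9/10)(1/10)(1/10)(1/10)(9/10) = 0.00081.
Weighting by the prior gives 1/6 · 0.00729 = 0.001215, 1/6 · 0.02048 = 0.0034133, 1/6 · 0.03456 = 0.00576, 1/6 · 0.02304 = 0.00384, 1/6 · 0.01323 = 0.002205, 1/6 · 0.00081 = 0.000135; these sum to 0.016568.
Therefore the posterior P(r = 1 | data) = (0.001215) / (0.016568) = 0.073333.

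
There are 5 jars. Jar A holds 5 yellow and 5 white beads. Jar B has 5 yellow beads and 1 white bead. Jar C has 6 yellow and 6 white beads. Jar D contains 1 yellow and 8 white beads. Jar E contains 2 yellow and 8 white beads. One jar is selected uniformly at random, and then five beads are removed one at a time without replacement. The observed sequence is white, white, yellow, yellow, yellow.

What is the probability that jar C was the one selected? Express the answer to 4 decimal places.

0.4884

Compute the likelihood of the observed sequence for each case: P(data | jar A) = (5/10)(4/9)(5/8)(4/7)(3/6) = 0.039683; P(data | jar B) = (1/6)(0/5) = 0; P(data | jar C) = (6/12)(5/11)(6/10)(5/9)(4/8) = 0.037879; P(data | jar D) = (8/9)(7/8)(1/7)(0/6) = 0; P(data | jar E) = (8/10)(7/9)(2/8)(1/7)(0/6) = 0.
Weighting by the prior gives 1/5 · 0.039683 = 0.0079365, 1/5 · 0 = 0, 1/5 · 0.037879 = 0.0075758, 1/5 · 0 = 0, 1/5 · 0 = 0; with total 0.015512.
So P(jar C | data) = (0.0075758) / (0.015512) = 0.48837.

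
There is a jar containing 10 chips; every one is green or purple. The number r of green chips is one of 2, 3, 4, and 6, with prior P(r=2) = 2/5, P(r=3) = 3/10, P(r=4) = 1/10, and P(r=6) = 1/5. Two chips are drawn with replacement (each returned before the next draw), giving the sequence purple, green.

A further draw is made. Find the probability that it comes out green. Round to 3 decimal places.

0.352

Under each hypothesis, the probability of the observed sequence is: P(data | r = 2) = (8/10)(2/10) = 4/25; P(data | r = 3) = (7/10)(3/10) = 21/100; P(data | r = 4) = (6/10)(4/10) = 6/25; P(data | r = 6) = (4/10)(6/10) = 6/25.
Weighting by the prior gives 2/5 · 4/25 = 8/125, 3/10 · 21/100 = 63/1000, 1/10 · 6/25 = 3/125, 1/5 · 6/25 = 6/125; these sum to 199/1000.
Normalising, the posterior is P(r = 2 | data) = 0.32161, P(r = 3 | data) = 0.31658, P(r = 4 | data) = 0.1206, P(r = 6 | data) = 0.24121.
The predictive probability is P(green next | data) = (1/5)(0.32161) + (3/10)(0.31658) + (2/5)(0.1206) + (3/5)(0.24121) = 0.35226.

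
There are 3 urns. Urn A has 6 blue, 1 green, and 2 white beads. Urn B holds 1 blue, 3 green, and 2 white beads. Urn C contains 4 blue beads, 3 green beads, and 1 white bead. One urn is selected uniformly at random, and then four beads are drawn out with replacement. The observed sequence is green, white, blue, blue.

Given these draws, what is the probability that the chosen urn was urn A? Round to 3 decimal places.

0.402

Compute the likelihood of the observed sequence for each case: P(data | urn A) = (1/9)(2/9)(6/9)(6/9) = 0.010974; P(data | urn B) = (3/6)(2/6)(1/6)(1/6) = 0.0046296; P(data | urn C) = (3/8)(1/8)(4/8)(4/8) = 0.011719.
The prior-weighted likelihoods are 1/3 · 0.010974 = 0.003658, 1/3 · 0.0046296 = 0.0015432, 1/3 · 0.011719 = 0.0039062; with total 0.0091074.
Therefore the posterior P(urn A | data) = (0.003658) / (0.0091074) = 0.40165.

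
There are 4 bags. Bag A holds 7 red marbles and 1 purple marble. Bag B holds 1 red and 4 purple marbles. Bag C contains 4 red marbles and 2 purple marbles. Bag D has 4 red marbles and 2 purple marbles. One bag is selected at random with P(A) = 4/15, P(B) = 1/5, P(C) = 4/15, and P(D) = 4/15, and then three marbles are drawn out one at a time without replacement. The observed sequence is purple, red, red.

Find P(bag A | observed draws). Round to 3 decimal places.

Compute the likelihood of the observed sequence for each case: P(data | bag A) = (1/8)(7/7)(6/6) = 1/8; P(data | bag B) = (4/5)(1/4)(0/3) = 0; P(data | bag C) = (2/6)(4/5)(3/4) = 1/5; P(data | bag D) = (2/6)(4/5)(3/4) = 1/5.
Multiplying each by its prior: 4/15 · 1/8 = 1/30, 1/5 · 0 = 0, 4/15 · 1/5 = 4/75, 4/15 · 1/5 = 4/75; these sum to 7/50.
So P(bag A | data) = (1/30) / (7/50) = 5/21.

0.238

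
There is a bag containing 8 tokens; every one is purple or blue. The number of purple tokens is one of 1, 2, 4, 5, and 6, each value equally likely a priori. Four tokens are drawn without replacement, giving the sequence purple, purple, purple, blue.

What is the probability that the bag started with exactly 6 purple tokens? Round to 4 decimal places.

0.4651

Compute the likelihood of the observed sequence for each case: P(data | r = 1) = (1/8)(0/7) = 0; P(data | r = 2) = (2/8)(1/7)(0/6) = 0; P(data | r = 4) = (4/8)(3/7)(2/6)(4/5) = 2/35; P(data | r = 5) = (5/8)(4/7)(3/6)(3/5) = 3/28; P(data | r = 6) = (6/8)(5/7)(4/6)(2/5) = 1/7.
Weighting by the prior gives 1/5 · 0 = 0, 1/5 · 0 = 0, 1/5 · 2/35 = 2/175, 1/5 · 3/28 = 3/140, 1/5 · 1/7 = 1/35; these sum to 43/700.
By Bayes' rule, P(r = 6 | data) = (1/35) / (43/700) = 20/43.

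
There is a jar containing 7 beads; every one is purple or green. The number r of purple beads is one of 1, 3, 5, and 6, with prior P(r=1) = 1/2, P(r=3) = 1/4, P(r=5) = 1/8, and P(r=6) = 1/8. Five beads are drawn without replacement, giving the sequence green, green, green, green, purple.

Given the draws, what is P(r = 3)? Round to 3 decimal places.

Compute the likelihood of the observed sequence for each case: P(data | r = 1) = (6/7)(5/6)(4/5)(3/4)(1/3) = 1/7; P(data | r = 3) = (4/7)(3/6)(2/5)(1/4)(3/3) = 1/35; P(data | r = 5) = (2/7)(1/6)(0/5) = 0; P(data | r = 6) = (1/7)(0/6) = 0.
The prior-weighted likelihoods are 1/2 · 1/7 = 1/14, 1/4 · 1/35 = 1/140, 1/8 · 0 = 0, 1/8 · 0 = 0; these sum to 11/140.
Therefore the posterior P(r = 3 | data) = (1/140) / (11/140) = 1/11.

0.091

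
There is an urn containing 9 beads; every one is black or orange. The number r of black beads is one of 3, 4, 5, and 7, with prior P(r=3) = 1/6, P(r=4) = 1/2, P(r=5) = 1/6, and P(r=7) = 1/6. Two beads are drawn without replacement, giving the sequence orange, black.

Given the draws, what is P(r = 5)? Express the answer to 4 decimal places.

0.1786

Under each hypothesis, the probability of the observed sequence is: P(data | r = 3) = (6/9)(3/8) = 1/4; P(data | r = 4) = (5/9)(4/8) = 5/18; P(data | r = 5) = (4/9)(5/8) = 5/18; P(data | r = 7) = (2/9)(7/8) = 7/36.
Multiplying each by its prior: 1/6 · 1/4 = 1/24, 1/2 · 5/18 = 5/36, 1/6 · 5/18 = 5/108, 1/6 · 7/36 = 7/216; summing to 7/27.
Therefore the posterior P(r = 5 | data) = (5/108) / (7/27) = 5/28.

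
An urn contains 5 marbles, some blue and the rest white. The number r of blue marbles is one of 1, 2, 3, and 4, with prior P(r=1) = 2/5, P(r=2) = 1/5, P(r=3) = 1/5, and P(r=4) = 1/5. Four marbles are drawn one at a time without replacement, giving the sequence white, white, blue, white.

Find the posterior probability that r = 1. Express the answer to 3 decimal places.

0.800

Compute the likelihood of the observed sequence for each case: P(data | r = 1) = (4/5)(3/4)(1/3)(2/2) = 1/5; P(data | r = 2) = (3/5)(2/4)(2/3)(1/2) = 1/10; P(data | r = 3) = (2/5)(1/4)(3/3)(0/2) = 0; P(data | r = 4) = (1/5)(0/4) = 0.
Weighting by the prior gives 2/5 · 1/5 = 2/25, 1/5 · 1/10 = 1/50, 1/5 · 0 = 0, 1/5 · 0 = 0; these sum to 1/10.
Hence P(r = 1 | data) = (2/25) / (1/10) = 4/5.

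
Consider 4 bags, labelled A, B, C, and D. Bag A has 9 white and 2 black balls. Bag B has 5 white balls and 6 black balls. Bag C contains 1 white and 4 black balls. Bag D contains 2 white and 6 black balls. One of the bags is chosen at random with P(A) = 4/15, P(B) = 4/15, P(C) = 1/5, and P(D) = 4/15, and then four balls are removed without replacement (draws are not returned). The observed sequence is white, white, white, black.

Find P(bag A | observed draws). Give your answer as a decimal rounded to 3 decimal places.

0.737

Compute the likelihood of the observed sequence for each case: P(data | bag A) = (9/11)(8/10)(7/9)(2/8) = 7/55; P(data | bag B) = (5/11)(4/10)(3/9)(6/8) = 1/22; P(data | bag C) = (1/5)(0/4) = 0; P(data | bag D) = (2/8)(1/7)(0/6) = 0.
Multiplying each by its prior: 4/15 · 7/55 = 28/825, 4/15 · 1/22 = 2/165, 1/5 · 0 = 0, 4/15 · 0 = 0; these sum to 38/825.
Therefore the posterior P(bag A | data) = (28/825) / (38/825) = 14/19.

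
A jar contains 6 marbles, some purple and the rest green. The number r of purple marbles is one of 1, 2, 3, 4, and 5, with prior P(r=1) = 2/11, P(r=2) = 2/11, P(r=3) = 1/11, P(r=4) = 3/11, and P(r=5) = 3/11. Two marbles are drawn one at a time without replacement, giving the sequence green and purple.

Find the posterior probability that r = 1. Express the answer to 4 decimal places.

0.1351

For each hypothesis, P(data | H) works out to: P(data | r = 1) = (5/6)(1/5) = 1/6; P(data | r = 2) = (4/6)(2/5) = 4/15; P(data | r = 3) = (3/6)(3/5) = 3/10; P(data | r = 4) = (2/6)(4/5) = 4/15; P(data | r = 5) = (1/6)(5/5) = 1/6.
The prior-weighted likelihoods are 2/11 · 1/6 = 1/33, 2/11 · 4/15 = 8/165, 1/11 · 3/10 = 3/110, 3/11 · 4/15 = 4/55, 3/11 · 1/6 = 1/22; with total 37/165.
Hence P(r = 1 | data) = (1/33) / (37/165) = 5/37.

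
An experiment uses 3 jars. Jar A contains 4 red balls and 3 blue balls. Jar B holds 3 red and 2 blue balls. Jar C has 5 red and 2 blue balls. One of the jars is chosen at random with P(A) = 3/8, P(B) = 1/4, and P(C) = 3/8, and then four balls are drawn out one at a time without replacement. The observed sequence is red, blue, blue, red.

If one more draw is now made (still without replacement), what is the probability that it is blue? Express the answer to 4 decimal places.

0.1429

Compute the likelihood of the observed sequence for each case: P(data | jar A) = (4/7)(3/6)(2/5)(3/4) = 3/35; P(data | jar B) = (3/5)(2/4)(1/3)(2/2) = 1/10; P(data | jar C) = (5/7)(2/6)(1/5)(4/4) = 1/21.
Weighting by the prior gives 3/8 · 3/35 = 9/280, 1/4 · 1/10 = 1/40, 3/8 · 1/21 = 1/56; with total 3/40.
The posterior is then P(jar A | data) = 3/7, P(jar B | data) = 1/3, P(jar C | data) = 5/21.
So P(blue next | data) = Σ P(blue next | H) P(H | data) = (1/3)(3/7) + (0)(1/3) + (0)(5/21) = 1/7.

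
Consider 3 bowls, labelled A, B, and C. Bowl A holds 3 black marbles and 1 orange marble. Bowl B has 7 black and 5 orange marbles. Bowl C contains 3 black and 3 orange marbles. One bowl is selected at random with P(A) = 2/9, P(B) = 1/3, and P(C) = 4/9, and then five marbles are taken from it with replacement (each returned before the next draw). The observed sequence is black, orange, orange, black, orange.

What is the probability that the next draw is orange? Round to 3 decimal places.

0.451

Under each hypothesis, the probability of the observed sequence is: P(data | bowl A) = (3/4)(1/4)(1/4)(3/4)(1/4) = 0.0087891; P(data | bowl B) = (7/12)(5/12)(5/12)(7/12)(5/12) = 0.024615; P(data | bowl C) = (3/6)(3/6)(3/6)(3/6)(3/6) = 0.03125.
The prior-weighted likelihoods are 2/9 · 0.0087891 = 0.0019531, 1/3 · 0.024615 = 0.008205, 4/9 · 0.03125 = 0.013889; summing to 0.024047.
Dividing through by the total gives posterior P(bowl A | data) = 0.081221, P(bowl B | data) = 0.34121, P(bowl C | data) = 0.57757.
Averaging over the posterior, P(orange next | data) = (1/4)(0.081221) + (5/12)(0.34121) + (1/2)(0.57757) = 0.45126.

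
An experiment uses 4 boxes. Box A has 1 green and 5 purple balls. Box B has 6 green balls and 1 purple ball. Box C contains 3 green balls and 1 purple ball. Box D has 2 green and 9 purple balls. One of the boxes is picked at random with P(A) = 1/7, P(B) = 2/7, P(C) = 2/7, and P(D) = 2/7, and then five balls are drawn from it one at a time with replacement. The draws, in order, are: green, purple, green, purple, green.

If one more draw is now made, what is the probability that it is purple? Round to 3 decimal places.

Compute the likelihood of the observed sequence for each case: P(data | box A) = (1/6)(5/6)(1/6)(5/6)(1/6) = 0.003215; P(data | box B) = (6/7)(1/7)(6/7)(1/7)(6/7) = 0.012852; P(data | box C) = (3/4)(1/4)(3/4)(1/4)(3/4) = 0.026367; P(data | box D) = (2/11)(9/11)(2/11)(9/11)(2/11) = 0.0040236.
The prior-weighted likelihoods are 1/7 · 0.003215 = 0.00045929, 2/7 · 0.012852 = 0.0036719, 2/7 · 0.026367 = 0.0075335, 2/7 · 0.0040236 = 0.0011496; with total 0.012814.
The posterior is then P(box A | data) = 0.035842, P(box B | data) = 0.28655, P(box C | data) = 0.5879, P(box D | data) = 0.089712.
Averaging over the posterior, P(purple next | data) = (5/6)(0.035842) + (1/7)(0.28655) + (1/4)(0.5879) + (9/11)(0.089712) = 0.29118.

0.291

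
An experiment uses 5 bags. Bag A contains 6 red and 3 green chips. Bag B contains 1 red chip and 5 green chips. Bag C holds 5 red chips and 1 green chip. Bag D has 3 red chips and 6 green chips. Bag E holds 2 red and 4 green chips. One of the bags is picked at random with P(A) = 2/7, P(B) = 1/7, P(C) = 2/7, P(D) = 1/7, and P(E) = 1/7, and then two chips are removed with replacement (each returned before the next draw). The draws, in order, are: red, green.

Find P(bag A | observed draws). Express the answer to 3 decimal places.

Under each hypothesis, the probability of the observed sequence is: P(data | bag A) = (6/9)(3/9) = 2/9; P(data | bag B) = (1/6)(5/6) = 5/36; P(data | bag C) = (5/6)(1/6) = 5/36; P(data | bag D) = (3/9)(6/9) = 2/9; P(data | bag E) = (2/6)(4/6) = 2/9.
The prior-weighted likelihoods are 2/7 · 2/9 = 4/63, 1/7 · 5/36 = 5/252, 2/7 · 5/36 = 5/126, 1/7 · 2/9 = 2/63, 1/7 · 2/9 = 2/63; summing to 47/252.
Hence P(bag A | data) = (4/63) / (47/252) = 16/47.

0.340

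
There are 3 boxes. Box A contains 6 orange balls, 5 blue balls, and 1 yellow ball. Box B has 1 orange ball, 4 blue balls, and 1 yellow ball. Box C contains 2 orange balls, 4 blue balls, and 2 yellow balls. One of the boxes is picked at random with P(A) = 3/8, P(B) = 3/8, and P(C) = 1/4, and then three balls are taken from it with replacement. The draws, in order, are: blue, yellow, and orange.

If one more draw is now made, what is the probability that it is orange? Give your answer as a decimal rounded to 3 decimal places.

The likelihood of the observed sequence under each hypothesis: P(data | box A) = (5/12)(1/12)(6/12) = 0.017361; P(data | box B) = (4/6)(1/6)(1/6) = 0.018519; P(data | box C) = (4/8)(2/8)(2/8) = 0.03125.
Multiplying each by its prior: 3/8 · 0.017361 = 0.0065104, 3/8 · 0.018519 = 0.0069444, 1/4 · 0.03125 = 0.0078125; summing to 0.021267.
Normalising, the posterior is P(box A | data) = 0.30612, P(box B | data) = 0.32653, P(box C | data) = 0.36735.
The predictive probability is P(orange next | data) = (1/2)(0.30612) + (1/6)(0.32653) + (1/4)(0.36735) = 0.29932.

0.299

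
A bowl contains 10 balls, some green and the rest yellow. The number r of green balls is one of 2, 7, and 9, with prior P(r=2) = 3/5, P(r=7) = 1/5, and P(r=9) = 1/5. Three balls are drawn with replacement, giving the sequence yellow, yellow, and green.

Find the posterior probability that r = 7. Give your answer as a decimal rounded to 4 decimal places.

For each hypothesis, P(data | H) works out to: P(data | r = 2) = (8/10)(8/10)(2/10) = 0.128; P(data | r = 7) = (3/10)(3/10)(7/10) = 0.063; P(data | r = 9) = (1/10)(1/10)(9/10) = 0.009.
The prior-weighted likelihoods are 3/5 · 0.128 = 0.0768, 1/5 · 0.063 = 0.0126, 1/5 · 0.009 = 0.0018; with total 0.0912.
By Bayes' rule, P(r = 7 | data) = (0.0126) / (0.0912) = 0.13816.

0.1382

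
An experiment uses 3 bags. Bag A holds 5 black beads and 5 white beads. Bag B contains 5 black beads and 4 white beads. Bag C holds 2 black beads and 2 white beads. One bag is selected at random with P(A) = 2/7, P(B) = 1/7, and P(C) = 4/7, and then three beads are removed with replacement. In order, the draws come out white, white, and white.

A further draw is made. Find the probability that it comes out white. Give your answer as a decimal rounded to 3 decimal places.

For each hypothesis, P(data | H) works out to: P(data | bag A) = (5/10)(5/10)(5/10) = 0.125; P(data | bag B) = (4/9)(4/9)(4/9) = 0.087791; P(data | bag C) = (2/4)(2/4)(2/4) = 0.125.
Multiplying each by its prior: 2/7 · 0.125 = 0.035714, 1/7 · 0.087791 = 0.012542, 4/7 · 0.125 = 0.071429; summing to 0.11968.
Normalising, the posterior is P(bag A | data) = 0.2984, P(bag B | data) = 0.10479, P(bag C | data) = 0.59681.
So P(white next | data) = Σ P(white next | H) P(H | data) = (1/2)(0.2984) + (4/9)(0.10479) + (1/2)(0.59681) = 0.49418.

0.494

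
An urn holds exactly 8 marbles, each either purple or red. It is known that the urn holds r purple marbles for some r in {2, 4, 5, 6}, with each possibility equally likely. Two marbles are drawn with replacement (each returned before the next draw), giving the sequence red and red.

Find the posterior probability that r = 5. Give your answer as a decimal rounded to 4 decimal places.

0.1385

The likelihood of the observed sequence under each hypothesis: P(data | r = 2) = (6/8)(6/8) = 9/16; P(data | r = 4) = (4/8)(4/8) = 1/4; P(data | r = 5) = (3/8)(3/8) = 9/64; P(data | r = 6) = (2/8)(2/8) = 1/16.
Multiplying each by its prior: 1/4 · 9/16 = 9/64, 1/4 · 1/4 = 1/16, 1/4 · 9/64 = 9/256, 1/4 · 1/16 = 1/64; these sum to 65/256.
By Bayes' rule, P(r = 5 | data) = (9/256) / (65/256) = 9/65.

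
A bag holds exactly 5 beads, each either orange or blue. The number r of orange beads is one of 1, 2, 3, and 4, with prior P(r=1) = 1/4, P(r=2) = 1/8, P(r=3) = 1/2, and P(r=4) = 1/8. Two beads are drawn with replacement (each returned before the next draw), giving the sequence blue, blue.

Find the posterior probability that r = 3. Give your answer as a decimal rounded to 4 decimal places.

0.2759

Compute the likelihood of the observed sequence for each case: P(data | r = 1) = (4/5)(4/5) = 16/25; P(data | r = 2) = (3/5)(3/5) = 9/25; P(data | r = 3) = (2/5)(2/5) = 4/25; P(data | r = 4) = (1/5)(1/5) = 1/25.
The prior-weighted likelihoods are 1/4 · 16/25 = 4/25, 1/8 · 9/25 = 9/200, 1/2 · 4/25 = 2/25, 1/8 · 1/25 = 1/200; these sum to 29/100.
Hence P(r = 3 | data) = (2/25) / (29/100) = 8/29.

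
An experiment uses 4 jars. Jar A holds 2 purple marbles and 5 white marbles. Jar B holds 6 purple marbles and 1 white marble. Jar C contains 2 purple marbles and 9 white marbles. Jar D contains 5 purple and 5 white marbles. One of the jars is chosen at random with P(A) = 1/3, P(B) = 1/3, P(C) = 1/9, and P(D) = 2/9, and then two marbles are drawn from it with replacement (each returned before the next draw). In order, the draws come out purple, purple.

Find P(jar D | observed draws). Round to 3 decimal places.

For each hypothesis, P(data | H) works out to: P(data | jar A) = (2/7)(2/7) = 0.081633; P(data | jar B) = (6/7)(6/7) = 0.73469; P(data | jar C) = (2/11)(2/11) = 0.033058; P(data | jar D) = (5/10)(5/10) = 0.25.
The prior-weighted likelihoods are 1/3 · 0.081633 = 0.027211, 1/3 · 0.73469 = 0.2449, 1/9 · 0.033058 = 0.0036731, 2/9 · 0.25 = 0.055556; with total 0.33134.
Hence P(jar D | data) = (0.055556) / (0.33134) = 0.16767.

0.168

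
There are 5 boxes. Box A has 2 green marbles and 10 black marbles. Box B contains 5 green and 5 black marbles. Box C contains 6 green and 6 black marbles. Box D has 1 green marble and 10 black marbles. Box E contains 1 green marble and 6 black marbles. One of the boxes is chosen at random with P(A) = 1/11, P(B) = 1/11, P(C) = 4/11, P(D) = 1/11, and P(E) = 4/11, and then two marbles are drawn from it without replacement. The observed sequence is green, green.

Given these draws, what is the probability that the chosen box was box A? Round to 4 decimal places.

For each hypothesis, P(data | H) works out to: P(data | box A) = (2/12)(1/11) = 0.015152; P(data | box B) = (5/10)(4/9) = 0.22222; P(data | box C) = (6/12)(5/11) = 0.22727; P(data | box D) = (1/11)(0/10) = 0; P(data | box E) = (1/7)(0/6) = 0.
The prior-weighted likelihoods are 1/11 · 0.015152 = 0.0013774, 1/11 · 0.22222 = 0.020202, 4/11 · 0.22727 = 0.082645, 1/11 · 0 = 0, 4/11 · 0 = 0; summing to 0.10422.
So P(box A | data) = (0.0013774) / (0.10422) = 0.013216.

0.0132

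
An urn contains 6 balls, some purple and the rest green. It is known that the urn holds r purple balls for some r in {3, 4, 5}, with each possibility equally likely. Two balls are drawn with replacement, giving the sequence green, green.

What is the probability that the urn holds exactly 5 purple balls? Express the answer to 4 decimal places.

0.0714

The likelihood of the observed sequence under each hypothesis: P(data | r = 3) = (3/6)(3/6) = 1/4; P(data | r = 4) = (2/6)(2/6) = 1/9; P(data | r = 5) = (1/6)(1/6) = 1/36.
Weighting by the prior gives 1/3 · 1/4 = 1/12, 1/3 · 1/9 = 1/27, 1/3 · 1/36 = 1/108; these sum to 7/54.
Hence P(r = 5 | data) = (1/108) / (7/54) = 1/14.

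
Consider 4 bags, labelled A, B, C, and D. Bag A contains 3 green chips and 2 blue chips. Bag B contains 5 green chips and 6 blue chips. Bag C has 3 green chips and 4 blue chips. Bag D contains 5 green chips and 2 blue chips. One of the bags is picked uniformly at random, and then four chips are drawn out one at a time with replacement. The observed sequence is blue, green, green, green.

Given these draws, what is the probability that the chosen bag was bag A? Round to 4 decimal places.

For each hypothesis, P(data | H) works out to: P(data | bag A) = (2/5)(3/5)(3/5)(3/5) = 0.0864; P(data | bag B) = (6/11)(5/11)(5/11)(5/11) = 0.051226; P(data | bag C) = (4/7)(3/7)(3/7)(3/7) = 0.044981; P(data | bag D) = (2/7)(5/7)(5/7)(5/7) = 0.10412.
Multiplying each by its prior: 1/4 · 0.0864 = 0.0216, 1/4 · 0.051226 = 0.012807, 1/4 · 0.044981 = 0.011245, 1/4 · 0.10412 = 0.026031; with total 0.071683.
By Bayes' rule, P(bag A | data) = (0.0216) / (0.071683) = 0.30133.

0.3013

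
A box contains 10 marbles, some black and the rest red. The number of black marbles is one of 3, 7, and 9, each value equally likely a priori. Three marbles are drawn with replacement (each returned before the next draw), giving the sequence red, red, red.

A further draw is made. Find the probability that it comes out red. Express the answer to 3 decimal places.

0.669

Under each hypothesis, the probability of the observed sequence is: P(data | r = 3) = (7/10)(7/10)(7/10) = 0.343; P(data | r = 7) = (3/10)(3/10)(3/10) = 0.027; P(data | r = 9) = (1/10)(1/10)(1/10) = 0.001.
Multiplying each by its prior: 1/3 · 0.343 = 0.11433, 1/3 · 0.027 = 0.009, 1/3 · 0.001 = 0.00033333; these sum to 0.12367.
Normalising, the posterior is P(r = 3 | data) = 0.92453, P(r = 7 | data) = 0.072776, P(r = 9 | data) = 0.0026954.
The predictive probability is P(red next | data) = (7/10)(0.92453) + (3/10)(0.072776) + (1/10)(0.0026954) = 0.66927.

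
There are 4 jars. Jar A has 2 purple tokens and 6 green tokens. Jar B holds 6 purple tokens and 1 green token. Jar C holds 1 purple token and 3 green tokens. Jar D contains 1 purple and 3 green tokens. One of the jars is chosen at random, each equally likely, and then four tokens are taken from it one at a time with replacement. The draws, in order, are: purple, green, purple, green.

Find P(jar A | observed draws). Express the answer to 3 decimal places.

The likelihood of the observed sequence under each hypothesis: P(data | jar A) = (2/8)(6/8)(2/8)(6/8) = 0.035156; P(data | jar B) = (6/7)(1/7)(6/7)(1/7) = 0.014994; P(data | jar C) = (1/4)(3/4)(1/4)(3/4) = 0.035156; P(data | jar D) = (1/4)(3/4)(1/4)(3/4) = 0.035156.
The prior-weighted likelihoods are 1/4 · 0.035156 = 0.0087891, 1/4 · 0.014994 = 0.0037484, 1/4 · 0.035156 = 0.0087891, 1/4 · 0.035156 = 0.0087891; with total 0.030116.
Therefore the posterior P(jar A | data) = (0.0087891) / (0.030116) = 0.29184.

0.292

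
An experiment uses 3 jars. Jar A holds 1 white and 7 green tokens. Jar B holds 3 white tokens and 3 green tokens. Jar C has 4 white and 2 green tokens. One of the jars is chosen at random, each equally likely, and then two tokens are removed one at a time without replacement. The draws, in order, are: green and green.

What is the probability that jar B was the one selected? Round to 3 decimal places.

0.197

Under each hypothesis, the probability of the observed sequence is: P(data | jar A) = (7/8)(6/7) = 3/4; P(data | jar B) = (3/6)(2/5) = 1/5; P(data | jar C) = (2/6)(1/5) = 1/15.
Weighting by the prior gives 1/3 · 3/4 = 1/4, 1/3 · 1/5 = 1/15, 1/3 · 1/15 = 1/45; summing to 61/180.
By Bayes' rule, P(jar B | data) = (1/15) / (61/180) = 12/61.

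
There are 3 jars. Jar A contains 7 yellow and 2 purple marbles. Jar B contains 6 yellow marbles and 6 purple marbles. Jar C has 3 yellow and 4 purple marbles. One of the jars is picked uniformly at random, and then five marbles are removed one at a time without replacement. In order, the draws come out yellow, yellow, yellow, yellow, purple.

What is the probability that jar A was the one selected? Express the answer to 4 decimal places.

The likelihood of the observed sequence under each hypothesis: P(data | jar A) = (7/9)(6/8)(5/7)(4/6)(2/5) = 0.11111; P(data | jar B) = (6/12)(5/11)(4/10)(3/9)(6/8) = 0.022727; P(data | jar C) = (3/7)(2/6)(1/5)(0/4) = 0.
The prior-weighted likelihoods are 1/3 · 0.11111 = 0.037037, 1/3 · 0.022727 = 0.0075758, 1/3 · 0 = 0; these sum to 0.044613.
So P(jar A | data) = (0.037037) / (0.044613) = 0.83019.

0.8302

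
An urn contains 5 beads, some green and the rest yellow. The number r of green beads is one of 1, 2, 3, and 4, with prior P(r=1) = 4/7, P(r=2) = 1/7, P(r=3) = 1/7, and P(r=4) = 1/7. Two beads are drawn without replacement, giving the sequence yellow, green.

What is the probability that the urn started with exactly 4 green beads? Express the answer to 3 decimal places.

The likelihood of the observed sequence under each hypothesis: P(data | r = 1) = (4/5)(1/4) = 1/5; P(data | r = 2) = (3/5)(2/4) = 3/10; P(data | r = 3) = (2/5)(3/4) = 3/10; P(data | r = 4) = (1/5)(4/4) = 1/5.
Multiplying each by its prior: 4/7 · 1/5 = 4/35, 1/7 · 3/10 = 3/70, 1/7 · 3/10 = 3/70, 1/7 · 1/5 = 1/35; these sum to 8/35.
Hence P(r = 4 | data) = (1/35) / (8/35) = 1/8.

0.125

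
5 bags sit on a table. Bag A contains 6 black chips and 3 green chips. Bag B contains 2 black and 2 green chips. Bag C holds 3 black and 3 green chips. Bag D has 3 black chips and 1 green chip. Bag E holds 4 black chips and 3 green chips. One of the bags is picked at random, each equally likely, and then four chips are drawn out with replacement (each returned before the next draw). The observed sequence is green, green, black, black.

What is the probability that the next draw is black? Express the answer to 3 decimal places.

0.579

Under each hypothesis, the probability of the observed sequence is: P(data | bag A) = (3/9)(3/9)(6/9)(6/9) = 0.049383; P(data | bag B) = (2/4)(2/4)(2/4)(2/4) = 0.0625; P(data | bag C) = (3/6)(3/6)(3/6)(3/6) = 0.0625; P(data | bag D) = (1/4)(1/4)(3/4)(3/4) = 0.035156; P(data | bag E) = (3/7)(3/7)(4/7)(4/7) = 0.059975.
Multiplying each by its prior: 1/5 · 0.049383 = 0.0098765, 1/5 · 0.0625 = 0.0125, 1/5 · 0.0625 = 0.0125, 1/5 · 0.035156 = 0.0070313, 1/5 · 0.059975 = 0.011995; with total 0.053903.
Dividing through by the total gives posterior P(bag A | data) = 0.18323, P(bag B | data) = 0.2319, P(bag C | data) = 0.2319, P(bag D | data) = 0.13044, P(bag E | data) = 0.22253.
Averaging over the posterior, P(black next | data) = (2/3)(0.18323) + (1/2)(0.2319) + (1/2)(0.2319) + (3/4)(0.13044) + (4/7)(0.22253) = 0.57904.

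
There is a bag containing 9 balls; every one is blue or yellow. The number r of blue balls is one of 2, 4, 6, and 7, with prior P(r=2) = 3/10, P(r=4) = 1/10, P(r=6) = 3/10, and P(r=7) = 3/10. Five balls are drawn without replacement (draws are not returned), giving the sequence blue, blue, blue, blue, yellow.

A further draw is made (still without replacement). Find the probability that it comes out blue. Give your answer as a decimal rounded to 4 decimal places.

0.6429

Under each hypothesis, the probability of the observed sequence is: P(data | r = 2) = (2/9)(1/8)(0/7) = 0; P(data | r = 4) = (4/9)(3/8)(2/7)(1/6)(5/5) = 0.0079365; P(data | r = 6) = (6/9)(5/8)(4/7)(3/6)(3/5) = 0.071429; P(data | r = 7) = (7/9)(6/8)(5/7)(4/6)(2/5) = 0.11111.
Weighting by the prior gives 3/10 · 0 = 0, 1/10 · 0.0079365 = 0.00079365, 3/10 · 0.071429 = 0.021429, 3/10 · 0.11111 = 0.033333; these sum to 0.055556.
Dividing through by the total gives posterior P(r = 2 | data) = 0, P(r = 4 | data) = 0.014286, P(r = 6 | data) = 0.38571, P(r = 7 | data) = 0.6.
So P(blue next | data) = Σ P(blue next | H) P(H | data) = (0)(0.014286) + (1/2)(0.38571) + (3/4)(0.6) = 0.64286.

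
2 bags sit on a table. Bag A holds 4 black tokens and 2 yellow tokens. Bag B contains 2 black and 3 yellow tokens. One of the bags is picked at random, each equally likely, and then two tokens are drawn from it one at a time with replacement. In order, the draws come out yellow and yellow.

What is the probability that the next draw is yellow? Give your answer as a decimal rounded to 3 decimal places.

For each hypothesis, P(data | H) works out to: P(data | bag A) = (2/6)(2/6) = 1/9; P(data | bag B) = (3/5)(3/5) = 9/25.
The prior-weighted likelihoods are 1/2 · 1/9 = 1/18, 1/2 · 9/25 = 9/50; these sum to 53/225.
Normalising, the posterior is P(bag A | data) = 25/106, P(bag B | data) = 81/106.
Averaging over the posterior, P(yellow next | data) = (1/3)(25/106) + (3/5)(81/106) = 427/795.

0.537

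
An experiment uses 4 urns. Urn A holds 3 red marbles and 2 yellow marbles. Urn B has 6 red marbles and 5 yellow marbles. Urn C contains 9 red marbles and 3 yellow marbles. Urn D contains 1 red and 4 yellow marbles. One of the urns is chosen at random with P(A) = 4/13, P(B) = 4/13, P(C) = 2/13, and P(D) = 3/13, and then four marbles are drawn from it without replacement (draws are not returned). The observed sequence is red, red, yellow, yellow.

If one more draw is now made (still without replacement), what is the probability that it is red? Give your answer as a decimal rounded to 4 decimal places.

0.8209

Compute the likelihood of the observed sequence for each case: P(data | urn A) = (3/5)(2/4)(2/3)(1/2) = 0.1; P(data | urn B) = (6/11)(5/10)(5/9)(4/8) = 0.075758; P(data | urn C) = (9/12)(8/11)(3/10)(2/9) = 0.036364; P(data | urn D) = (1/5)(0/4) = 0.
Weighting by the prior gives 4/13 · 0.1 = 0.030769, 4/13 · 0.075758 = 0.02331, 2/13 · 0.036364 = 0.0055944, 3/13 · 0 = 0; these sum to 0.059674.
Dividing through by the total gives posterior P(urn A | data) = 0.51562, P(urn B | data) = 0.39062, P(urn C | data) = 0.09375, P(urn D | data) = 0.
So P(red next | data) = Σ P(red next | H) P(H | data) = (1)(0.51562) + (4/7)(0.39062) + (7/8)(0.09375) = 0.82087.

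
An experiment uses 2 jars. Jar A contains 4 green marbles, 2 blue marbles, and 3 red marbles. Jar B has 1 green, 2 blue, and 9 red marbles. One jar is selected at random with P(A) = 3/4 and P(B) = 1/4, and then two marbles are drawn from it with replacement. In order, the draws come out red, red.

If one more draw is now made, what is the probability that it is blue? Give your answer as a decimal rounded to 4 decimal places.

0.1873

The likelihood of the observed sequence under each hypothesis: P(data | jar A) = (3/9)(3/9) = 1/9; P(data | jar B) = (9/12)(9/12) = 9/16.
The prior-weighted likelihoods are 3/4 · 1/9 = 1/12, 1/4 · 9/16 = 9/64; these sum to 43/192.
Dividing through by the total gives posterior P(jar A | data) = 16/43, P(jar B | data) = 27/43.
Averaging over the posterior, P(blue next | data) = (2/9)(16/43) + (1/6)(27/43) = 145/774.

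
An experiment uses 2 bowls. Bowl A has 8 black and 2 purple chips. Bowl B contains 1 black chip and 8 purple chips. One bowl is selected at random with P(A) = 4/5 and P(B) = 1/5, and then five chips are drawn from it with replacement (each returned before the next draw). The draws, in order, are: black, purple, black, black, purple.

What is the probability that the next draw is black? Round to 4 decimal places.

0.7910

Compute the likelihood of the observed sequence for each case: P(data | bowl A) = (8/10)(2/10)(8/10)(8/10)(2/10) = 0.02048; P(data | bowl B) = (1/9)(8/9)(1/9)(1/9)(8/9) = 0.0010838.
The prior-weighted likelihoods are 4/5 · 0.02048 = 0.016384, 1/5 · 0.0010838 = 0.00021677; with total 0.016601.
Normalising, the posterior is P(bowl A | data) = 0.98694, P(bowl B | data) = 0.013058.
The predictive probability is P(black next | data) = (4/5)(0.98694) + (1/9)(0.013058) = 0.791.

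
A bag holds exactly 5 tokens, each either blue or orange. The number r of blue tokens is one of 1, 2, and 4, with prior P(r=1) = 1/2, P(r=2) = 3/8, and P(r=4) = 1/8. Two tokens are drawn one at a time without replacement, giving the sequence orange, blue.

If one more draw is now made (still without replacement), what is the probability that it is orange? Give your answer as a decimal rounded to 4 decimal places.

The likelihood of the observed sequence under each hypothesis: P(data | r = 1) = (4/5)(1/4) = 1/5; P(data | r = 2) = (3/5)(2/4) = 3/10; P(data | r = 4) = (1/5)(4/4) = 1/5.
Multiplying each by its prior: 1/2 · 1/5 = 1/10, 3/8 · 3/10 = 9/80, 1/8 · 1/5 = 1/40; with total 19/80.
The posterior is then P(r = 1 | data) = 8/19, P(r = 2 | data) = 9/19, P(r = 4 | data) = 2/19.
The predictive probability is P(orange next | data) = (1)(8/19) + (2/3)(9/19) + (0)(2/19) = 14/19.

0.7368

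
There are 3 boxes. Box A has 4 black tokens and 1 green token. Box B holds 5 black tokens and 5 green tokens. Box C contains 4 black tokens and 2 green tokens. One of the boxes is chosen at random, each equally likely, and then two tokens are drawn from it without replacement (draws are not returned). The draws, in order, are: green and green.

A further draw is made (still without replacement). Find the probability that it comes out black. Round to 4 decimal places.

Compute the likelihood of the observed sequence for each case: P(data | box A) = (1/5)(0/4) = 0; P(data | box B) = (5/10)(4/9) = 2/9; P(data | box C) = (2/6)(1/5) = 1/15.
The prior-weighted likelihoods are 1/3 · 0 = 0, 1/3 · 2/9 = 2/27, 1/3 · 1/15 = 1/45; with total 13/135.
The posterior is then P(box A | data) = 0, P(box B | data) = 10/13, P(box C | data) = 3/13.
Averaging over the posterior, P(black next | data) = (5/8)(10/13) + (1)(3/13) = 37/52.

0.7115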